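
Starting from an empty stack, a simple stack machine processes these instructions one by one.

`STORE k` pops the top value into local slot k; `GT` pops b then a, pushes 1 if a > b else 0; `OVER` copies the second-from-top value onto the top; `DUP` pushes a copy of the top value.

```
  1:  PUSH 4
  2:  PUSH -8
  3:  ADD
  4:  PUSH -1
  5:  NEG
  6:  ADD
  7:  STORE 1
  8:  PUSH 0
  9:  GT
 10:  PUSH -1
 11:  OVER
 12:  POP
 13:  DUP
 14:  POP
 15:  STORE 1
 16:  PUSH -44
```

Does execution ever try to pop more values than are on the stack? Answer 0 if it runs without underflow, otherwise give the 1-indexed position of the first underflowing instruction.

PUSH 4   [4]
PUSH -8  [4, -8]
ADD      [-4]
PUSH -1  [-4, -1]
NEG      [-4, 1]
ADD      [-3]
STORE 1  []
PUSH 0   [0]
GT  — needs 2 operands, stack has 1 → underflow

9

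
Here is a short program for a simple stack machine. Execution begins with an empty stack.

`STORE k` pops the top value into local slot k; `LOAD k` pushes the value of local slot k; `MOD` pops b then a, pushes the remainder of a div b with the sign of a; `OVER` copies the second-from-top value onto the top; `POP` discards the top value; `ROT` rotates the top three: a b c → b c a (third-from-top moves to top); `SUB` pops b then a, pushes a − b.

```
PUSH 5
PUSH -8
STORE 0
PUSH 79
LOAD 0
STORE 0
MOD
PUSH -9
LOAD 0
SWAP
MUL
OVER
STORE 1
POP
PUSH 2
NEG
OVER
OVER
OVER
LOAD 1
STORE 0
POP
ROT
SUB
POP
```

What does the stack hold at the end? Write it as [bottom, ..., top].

[5, 5]

PUSH 5  → [5]
PUSH -8 → [5, -8]
STORE 0 → [5]
PUSH 79 → [5, 79]
LOAD 0  → [5, 79, -8]
STORE 0 → [5, 79]
MOD     → [5]
PUSH -9 → [5, -9]
LOAD 0  → [5, -9, -8]
SWAP    → [5, -8, -9]
MUL     → [5, 72]
OVER    → [5, 72, 5]
STORE 1 → [5, 72]
POP     → [5]
PUSH 2  → [5, 2]
NEG     → [5, -2]
OVER    → [5, -2, 5]
OVER    → [5, -2, 5, -2]
OVER    → [5, -2, 5, -2, 5]
LOAD 1  → [5, -2, 5, -2, 5, 5]
STORE 0 → [5, -2, 5, -2, 5]
POP     → [5, -2, 5, -2]
ROT     → [5, 5, -2, -2]
SUB     → [5, 5, 0]
POP     → [5, 5]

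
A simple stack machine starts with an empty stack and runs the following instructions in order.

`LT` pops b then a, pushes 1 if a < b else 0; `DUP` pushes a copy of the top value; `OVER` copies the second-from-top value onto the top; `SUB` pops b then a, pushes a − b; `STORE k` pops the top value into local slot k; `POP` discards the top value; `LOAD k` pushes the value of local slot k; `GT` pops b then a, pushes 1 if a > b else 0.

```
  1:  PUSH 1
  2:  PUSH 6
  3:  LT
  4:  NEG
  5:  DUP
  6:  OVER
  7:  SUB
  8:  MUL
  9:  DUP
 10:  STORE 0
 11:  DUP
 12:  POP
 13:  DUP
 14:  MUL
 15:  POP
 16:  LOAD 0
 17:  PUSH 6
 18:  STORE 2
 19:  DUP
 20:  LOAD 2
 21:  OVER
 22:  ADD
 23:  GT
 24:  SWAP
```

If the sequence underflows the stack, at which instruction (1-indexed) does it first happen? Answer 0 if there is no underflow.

0

PUSH 1   [1]
PUSH 6   [1, 6]
LT       [1]
NEG      [-1]
DUP      [-1, -1]
OVER     [-1, -1, -1]
SUB      [-1, 0]
MUL      [0]
DUP      [0, 0]
STORE 0  [0]
DUP      [0, 0]
POP      [0]
DUP      [0, 0]
MUL      [0]
POP      []
LOAD 0   [0]
PUSH 6   [0, 6]
STORE 2  [0]
DUP      [0, 0]
LOAD 2   [0, 0, 6]
OVER     [0, 0, 6, 0]
ADD      [0, 0, 6]
GT       [0, 0]
SWAP     [0, 0]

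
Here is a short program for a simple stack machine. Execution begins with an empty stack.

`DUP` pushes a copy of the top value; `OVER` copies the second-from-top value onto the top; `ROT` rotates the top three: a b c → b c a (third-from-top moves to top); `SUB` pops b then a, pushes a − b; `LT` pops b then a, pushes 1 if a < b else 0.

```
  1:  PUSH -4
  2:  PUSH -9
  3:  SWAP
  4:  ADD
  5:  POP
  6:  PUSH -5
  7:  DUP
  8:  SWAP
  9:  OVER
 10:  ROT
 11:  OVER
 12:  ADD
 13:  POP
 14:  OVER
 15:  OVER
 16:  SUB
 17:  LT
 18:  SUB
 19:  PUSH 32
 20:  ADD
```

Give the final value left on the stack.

26

PUSH -4 : [-4]
PUSH -9 : [-4, -9]
SWAP    : [-9, -4]
ADD     : [-13]
POP     : []
PUSH -5 : [-5]
DUP     : [-5, -5]
SWAP    : [-5, -5]
OVER    : [-5, -5, -5]
ROT     : [-5, -5, -5]
OVER    : [-5, -5, -5, -5]
ADD     : [-5, -5, -10]
POP     : [-5, -5]
OVER    : [-5, -5, -5]
OVER    : [-5, -5, -5, -5]
SUB     : [-5, -5, 0]
LT      : [-5, 1]
SUB     : [-6]
PUSH 32 : [-6, 32]
ADD     : [26]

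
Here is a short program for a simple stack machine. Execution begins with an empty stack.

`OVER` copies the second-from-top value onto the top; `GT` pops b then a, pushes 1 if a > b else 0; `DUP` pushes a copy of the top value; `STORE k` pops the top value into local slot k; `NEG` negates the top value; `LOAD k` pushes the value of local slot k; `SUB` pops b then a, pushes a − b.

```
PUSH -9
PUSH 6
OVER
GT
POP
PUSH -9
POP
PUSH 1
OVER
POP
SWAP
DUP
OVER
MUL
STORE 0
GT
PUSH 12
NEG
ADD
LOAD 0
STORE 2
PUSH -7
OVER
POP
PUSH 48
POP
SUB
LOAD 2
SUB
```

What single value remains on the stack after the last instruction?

PUSH -9 -> [-9]
PUSH 6  -> [-9, 6]
OVER    -> [-9, 6, -9]
GT      -> [-9, 1]
POP     -> [-9]
PUSH -9 -> [-9, -9]
POP     -> [-9]
PUSH 1  -> [-9, 1]
OVER    -> [-9, 1, -9]
POP     -> [-9, 1]
SWAP    -> [1, -9]
DUP     -> [1, -9, -9]
OVER    -> [1, -9, -9, -9]
MUL     -> [1, -9, 81]
STORE 0 -> [1, -9]
GT      -> [1]
PUSH 12 -> [1, 12]
NEG     -> [1, -12]
ADD     -> [-11]
LOAD 0  -> [-11, 81]
STORE 2 -> [-11]
PUSH -7 -> [-11, -7]
OVER    -> [-11, -7, -11]
POP     -> [-11, -7]
PUSH 48 -> [-11, -7, 48]
POP     -> [-11, -7]
SUB     -> [-4]
LOAD 2  -> [-4, 81]
SUB     -> [-85]

-85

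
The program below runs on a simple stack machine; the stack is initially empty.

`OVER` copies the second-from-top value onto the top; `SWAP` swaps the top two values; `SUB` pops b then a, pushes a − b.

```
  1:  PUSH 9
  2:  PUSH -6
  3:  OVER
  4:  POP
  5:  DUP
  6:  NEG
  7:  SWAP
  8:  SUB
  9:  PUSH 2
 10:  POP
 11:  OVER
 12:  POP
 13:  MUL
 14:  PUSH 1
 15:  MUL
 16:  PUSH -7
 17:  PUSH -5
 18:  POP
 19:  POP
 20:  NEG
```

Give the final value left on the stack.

PUSH 9   [9]
PUSH -6  [9, -6]
OVER     [9, -6, 9]
POP      [9, -6]
DUP      [9, -6, -6]
NEG      [9, -6, 6]
SWAP     [9, 6, -6]
SUB      [9, 12]
PUSH 2   [9, 12, 2]
POP      [9, 12]
OVER     [9, 12, 9]
POP      [9, 12]
MUL      [108]
PUSH 1   [108, 1]
MUL      [108]
PUSH -7  [108, -7]
PUSH -5  [108, -7, -5]
POP      [108, -7]
POP      [108]
NEG      [-108]

-108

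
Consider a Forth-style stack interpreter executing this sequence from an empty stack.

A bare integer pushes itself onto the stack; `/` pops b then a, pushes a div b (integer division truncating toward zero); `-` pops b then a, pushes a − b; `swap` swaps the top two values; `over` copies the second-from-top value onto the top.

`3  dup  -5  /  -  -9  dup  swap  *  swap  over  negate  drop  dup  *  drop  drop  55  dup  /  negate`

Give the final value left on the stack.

3      → [3]
dup    → [3, 3]
-5     → [3, 3, -5]
/      → [3, 0]
-      → [3]
-9     → [3, -9]
dup    → [3, -9, -9]
swap   → [3, -9, -9]
*      → [3, 81]
swap   → [81, 3]
over   → [81, 3, 81]
negate → [81, 3, -81]
drop   → [81, 3]
dup    → [81, 3, 3]
*      → [81, 9]
drop   → [81]
drop   → []
55     → [55]
dup    → [55, 55]
/      → [1]
negate → [-1]

-1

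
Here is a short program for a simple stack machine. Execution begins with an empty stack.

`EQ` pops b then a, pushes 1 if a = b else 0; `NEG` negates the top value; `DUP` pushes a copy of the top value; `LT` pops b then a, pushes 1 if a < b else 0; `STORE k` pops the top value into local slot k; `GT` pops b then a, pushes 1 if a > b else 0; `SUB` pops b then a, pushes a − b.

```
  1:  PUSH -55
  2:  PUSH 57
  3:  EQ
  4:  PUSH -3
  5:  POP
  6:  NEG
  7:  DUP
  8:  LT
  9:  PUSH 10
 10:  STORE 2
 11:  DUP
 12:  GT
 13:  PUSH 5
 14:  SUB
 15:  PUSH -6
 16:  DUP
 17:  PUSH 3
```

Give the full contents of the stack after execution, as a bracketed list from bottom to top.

[-5, -6, -6, 3]

PUSH -55 : [-55]
PUSH 57  : [-55, 57]
EQ       : [0]
PUSH -3  : [0, -3]
POP      : [0]
NEG      : [0]
DUP      : [0, 0]
LT       : [0]
PUSH 10  : [0, 10]
STORE 2  : [0]
DUP      : [0, 0]
GT       : [0]
PUSH 5   : [0, 5]
SUB      : [-5]
PUSH -6  : [-5, -6]
DUP      : [-5, -6, -6]
PUSH 3   : [-5, -6, -6, 3]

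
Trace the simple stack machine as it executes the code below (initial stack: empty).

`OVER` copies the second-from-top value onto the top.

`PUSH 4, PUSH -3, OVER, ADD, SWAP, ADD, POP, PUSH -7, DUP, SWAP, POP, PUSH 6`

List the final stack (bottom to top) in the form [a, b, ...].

PUSH 4  → [4]
PUSH -3 → [4, -3]
OVER    → [4, -3, 4]
ADD     → [4, 1]
SWAP    → [1, 4]
ADD     → [5]
POP     → []
PUSH -7 → [-7]
DUP     → [-7, -7]
SWAP    → [-7, -7]
POP     → [-7]
PUSH 6  → [-7, 6]

[-7, 6]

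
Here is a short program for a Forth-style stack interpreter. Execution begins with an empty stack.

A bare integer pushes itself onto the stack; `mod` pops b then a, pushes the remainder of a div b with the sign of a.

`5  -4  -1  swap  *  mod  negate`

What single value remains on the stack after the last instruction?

5      -> [5]
-4     -> [5, -4]
-1     -> [5, -4, -1]
swap   -> [5, -1, -4]
*      -> [5, 4]
mod    -> [1]
negate -> [-1]

-1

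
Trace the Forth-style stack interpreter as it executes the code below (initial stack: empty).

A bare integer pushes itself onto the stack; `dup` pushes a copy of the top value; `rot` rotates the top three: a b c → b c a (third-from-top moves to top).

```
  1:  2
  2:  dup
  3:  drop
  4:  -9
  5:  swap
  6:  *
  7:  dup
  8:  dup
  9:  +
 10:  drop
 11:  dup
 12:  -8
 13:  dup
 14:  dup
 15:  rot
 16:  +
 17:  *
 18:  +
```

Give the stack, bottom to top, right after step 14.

2    -> [2]
dup  -> [2, 2]
drop -> [2]
-9   -> [2, -9]
swap -> [-9, 2]
*    -> [-18]
dup  -> [-18, -18]
dup  -> [-18, -18, -18]
+    -> [-18, -36]
drop -> [-18]
dup  -> [-18, -18]
-8   -> [-18, -18, -8]
dup  -> [-18, -18, -8, -8]
dup  -> [-18, -18, -8, -8, -8]

[-18, -18, -8, -8, -8]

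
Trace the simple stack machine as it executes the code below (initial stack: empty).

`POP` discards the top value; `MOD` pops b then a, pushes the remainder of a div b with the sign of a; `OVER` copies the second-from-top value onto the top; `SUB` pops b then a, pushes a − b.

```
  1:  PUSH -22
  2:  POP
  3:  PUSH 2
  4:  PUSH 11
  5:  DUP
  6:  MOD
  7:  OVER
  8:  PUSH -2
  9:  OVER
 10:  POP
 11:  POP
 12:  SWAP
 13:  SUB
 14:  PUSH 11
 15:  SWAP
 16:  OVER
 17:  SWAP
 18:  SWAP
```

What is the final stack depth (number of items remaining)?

4

PUSH -22 : [-22]
POP      : []
PUSH 2   : [2]
PUSH 11  : [2, 11]
DUP      : [2, 11, 11]
MOD      : [2, 0]
OVER     : [2, 0, 2]
PUSH -2  : [2, 0, 2, -2]
OVER     : [2, 0, 2, -2, 2]
POP      : [2, 0, 2, -2]
POP      : [2, 0, 2]
SWAP     : [2, 2, 0]
SUB      : [2, 2]
PUSH 11  : [2, 2, 11]
SWAP     : [2, 11, 2]
OVER     : [2, 11, 2, 11]
SWAP     : [2, 11, 11, 2]
SWAP     : [2, 11, 2, 11]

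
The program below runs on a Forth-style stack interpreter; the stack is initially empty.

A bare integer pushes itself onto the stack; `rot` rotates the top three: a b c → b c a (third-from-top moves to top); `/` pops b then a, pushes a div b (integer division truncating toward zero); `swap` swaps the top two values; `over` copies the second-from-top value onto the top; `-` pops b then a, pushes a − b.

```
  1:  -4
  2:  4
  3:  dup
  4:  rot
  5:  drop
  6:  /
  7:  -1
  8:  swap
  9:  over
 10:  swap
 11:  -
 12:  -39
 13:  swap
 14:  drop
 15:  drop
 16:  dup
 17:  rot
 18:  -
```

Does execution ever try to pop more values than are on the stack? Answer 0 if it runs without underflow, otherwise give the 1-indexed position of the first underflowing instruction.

17

-4    -4
4     -4 4
dup   -4 4 4
rot   4 4 -4
drop  4 4
/     1
-1    1 -1
swap  -1 1
over  -1 1 -1
swap  -1 -1 1
-     -1 -2
-39   -1 -2 -39
swap  -1 -39 -2
drop  -1 -39
drop  -1
dup   -1 -1
rot  — needs 3 operands, stack has 2 → underflow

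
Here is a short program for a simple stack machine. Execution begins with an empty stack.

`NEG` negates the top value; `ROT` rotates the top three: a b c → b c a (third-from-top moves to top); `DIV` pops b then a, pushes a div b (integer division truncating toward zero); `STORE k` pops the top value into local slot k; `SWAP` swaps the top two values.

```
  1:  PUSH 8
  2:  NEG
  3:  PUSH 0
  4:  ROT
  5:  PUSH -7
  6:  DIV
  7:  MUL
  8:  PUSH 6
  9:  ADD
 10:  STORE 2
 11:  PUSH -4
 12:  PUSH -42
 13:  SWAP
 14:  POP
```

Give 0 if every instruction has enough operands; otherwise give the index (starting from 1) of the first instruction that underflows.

4

PUSH 8 : 8
NEG    : -8
PUSH 0 : -8 0
ROT  — needs 3 operands, stack has 2 → underflow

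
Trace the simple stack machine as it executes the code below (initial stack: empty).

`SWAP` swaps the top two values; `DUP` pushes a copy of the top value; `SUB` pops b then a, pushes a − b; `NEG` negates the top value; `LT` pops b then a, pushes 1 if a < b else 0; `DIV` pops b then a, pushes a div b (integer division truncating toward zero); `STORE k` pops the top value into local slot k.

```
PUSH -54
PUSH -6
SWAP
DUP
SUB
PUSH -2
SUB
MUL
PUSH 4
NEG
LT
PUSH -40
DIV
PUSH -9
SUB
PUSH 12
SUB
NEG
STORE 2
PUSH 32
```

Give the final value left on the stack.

32

PUSH -54  [-54]
PUSH -6   [-54, -6]
SWAP      [-6, -54]
DUP       [-6, -54, -54]
SUB       [-6, 0]
PUSH -2   [-6, 0, -2]
SUB       [-6, 2]
MUL       [-12]
PUSH 4    [-12, 4]
NEG       [-12, -4]
LT        [1]
PUSH -40  [1, -40]
DIV       [0]
PUSH -9   [0, -9]
SUB       [9]
PUSH 12   [9, 12]
SUB       [-3]
NEG       [3]
STORE 2   []
PUSH 32   [32]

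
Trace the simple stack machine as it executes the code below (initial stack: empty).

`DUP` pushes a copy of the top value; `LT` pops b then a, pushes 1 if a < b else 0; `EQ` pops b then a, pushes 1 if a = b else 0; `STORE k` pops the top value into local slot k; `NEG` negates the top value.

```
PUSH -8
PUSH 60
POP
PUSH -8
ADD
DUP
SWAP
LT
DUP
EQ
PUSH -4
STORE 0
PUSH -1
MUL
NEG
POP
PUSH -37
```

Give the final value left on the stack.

PUSH -8   -8
PUSH 60   -8 60
POP       -8
PUSH -8   -8 -8
ADD       -16
DUP       -16 -16
SWAP      -16 -16
LT        0
DUP       0 0
EQ        1
PUSH -4   1 -4
STORE 0   1
PUSH -1   1 -1
MUL       -1
NEG       1
POP       (empty)
PUSH -37  -37

-37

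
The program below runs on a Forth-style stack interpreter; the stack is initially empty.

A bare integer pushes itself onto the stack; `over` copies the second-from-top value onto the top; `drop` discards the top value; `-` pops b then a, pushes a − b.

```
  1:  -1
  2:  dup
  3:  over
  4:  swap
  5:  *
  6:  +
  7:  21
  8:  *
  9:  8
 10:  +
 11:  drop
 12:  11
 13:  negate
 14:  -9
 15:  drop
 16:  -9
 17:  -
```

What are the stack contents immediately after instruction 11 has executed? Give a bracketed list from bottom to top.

[]

-1    -1
dup   -1 -1
over  -1 -1 -1
swap  -1 -1 -1
*     -1 1
+     0
21    0 21
*     0
8     0 8
+     8
drop  (empty)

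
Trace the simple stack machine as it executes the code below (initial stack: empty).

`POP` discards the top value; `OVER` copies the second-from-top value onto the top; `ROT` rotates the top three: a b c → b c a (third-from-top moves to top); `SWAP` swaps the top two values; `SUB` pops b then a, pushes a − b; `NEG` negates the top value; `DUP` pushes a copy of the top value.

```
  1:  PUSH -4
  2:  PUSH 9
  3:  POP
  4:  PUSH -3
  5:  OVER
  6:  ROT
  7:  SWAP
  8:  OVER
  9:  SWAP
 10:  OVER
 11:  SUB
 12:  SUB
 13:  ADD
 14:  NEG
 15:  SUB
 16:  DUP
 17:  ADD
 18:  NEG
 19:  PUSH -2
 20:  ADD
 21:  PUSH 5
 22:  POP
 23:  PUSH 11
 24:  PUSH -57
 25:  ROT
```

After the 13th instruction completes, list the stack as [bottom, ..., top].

PUSH -4 -> -4
PUSH 9  -> -4 9
POP     -> -4
PUSH -3 -> -4 -3
OVER    -> -4 -3 -4
ROT     -> -3 -4 -4
SWAP    -> -3 -4 -4
OVER    -> -3 -4 -4 -4
SWAP    -> -3 -4 -4 -4
OVER    -> -3 -4 -4 -4 -4
SUB     -> -3 -4 -4 0
SUB     -> -3 -4 -4
ADD     -> -3 -8

[-3, -8]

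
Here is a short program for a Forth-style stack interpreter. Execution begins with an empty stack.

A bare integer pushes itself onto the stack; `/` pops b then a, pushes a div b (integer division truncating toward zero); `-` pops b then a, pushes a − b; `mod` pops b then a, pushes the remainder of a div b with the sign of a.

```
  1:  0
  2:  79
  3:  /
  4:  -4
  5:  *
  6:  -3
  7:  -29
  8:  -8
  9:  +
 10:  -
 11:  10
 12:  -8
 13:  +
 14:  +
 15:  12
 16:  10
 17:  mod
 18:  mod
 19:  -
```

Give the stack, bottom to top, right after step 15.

[0, 36, 12]

0   -> [0]
79  -> [0, 79]
/   -> [0]
-4  -> [0, -4]
*   -> [0]
-3  -> [0, -3]
-29 -> [0, -3, -29]
-8  -> [0, -3, -29, -8]
+   -> [0, -3, -37]
-   -> [0, 34]
10  -> [0, 34, 10]
-8  -> [0, 34, 10, -8]
+   -> [0, 34, 2]
+   -> [0, 36]
12  -> [0, 36, 12]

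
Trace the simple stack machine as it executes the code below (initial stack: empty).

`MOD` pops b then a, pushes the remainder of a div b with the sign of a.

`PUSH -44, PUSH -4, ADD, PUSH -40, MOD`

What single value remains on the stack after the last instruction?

-8

PUSH -44 : [-44]
PUSH -4  : [-44, -4]
ADD      : [-48]
PUSH -40 : [-48, -40]
MOD      : [-8]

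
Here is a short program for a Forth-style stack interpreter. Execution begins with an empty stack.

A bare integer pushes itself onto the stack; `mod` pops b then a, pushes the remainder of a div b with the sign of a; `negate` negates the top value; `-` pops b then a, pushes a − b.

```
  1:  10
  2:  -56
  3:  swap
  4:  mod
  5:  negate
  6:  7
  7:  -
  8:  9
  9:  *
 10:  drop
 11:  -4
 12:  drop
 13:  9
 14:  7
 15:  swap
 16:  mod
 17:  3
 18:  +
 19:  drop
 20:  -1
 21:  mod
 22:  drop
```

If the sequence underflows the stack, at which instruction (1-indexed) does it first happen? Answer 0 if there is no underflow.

21

10     → 10
-56    → 10 -56
swap   → -56 10
mod    → -6
negate → 6
7      → 6 7
-      → -1
9      → -1 9
*      → -9
drop   → (empty)
-4     → -4
drop   → (empty)
9      → 9
7      → 9 7
swap   → 7 9
mod    → 7
3      → 7 3
+      → 10
drop   → (empty)
-1     → -1
mod  — needs 2 operands, stack has 1 → underflow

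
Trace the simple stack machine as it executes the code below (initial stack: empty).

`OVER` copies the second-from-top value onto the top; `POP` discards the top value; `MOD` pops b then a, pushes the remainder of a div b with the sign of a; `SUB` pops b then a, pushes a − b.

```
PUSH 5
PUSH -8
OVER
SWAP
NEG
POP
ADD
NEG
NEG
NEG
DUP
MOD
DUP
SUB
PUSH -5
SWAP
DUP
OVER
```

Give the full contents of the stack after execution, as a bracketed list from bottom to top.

PUSH 5   5
PUSH -8  5 -8
OVER     5 -8 5
SWAP     5 5 -8
NEG      5 5 8
POP      5 5
ADD      10
NEG      -10
NEG      10
NEG      -10
DUP      -10 -10
MOD      0
DUP      0 0
SUB      0
PUSH -5  0 -5
SWAP     -5 0
DUP      -5 0 0
OVER     -5 0 0 0

[-5, 0, 0, 0]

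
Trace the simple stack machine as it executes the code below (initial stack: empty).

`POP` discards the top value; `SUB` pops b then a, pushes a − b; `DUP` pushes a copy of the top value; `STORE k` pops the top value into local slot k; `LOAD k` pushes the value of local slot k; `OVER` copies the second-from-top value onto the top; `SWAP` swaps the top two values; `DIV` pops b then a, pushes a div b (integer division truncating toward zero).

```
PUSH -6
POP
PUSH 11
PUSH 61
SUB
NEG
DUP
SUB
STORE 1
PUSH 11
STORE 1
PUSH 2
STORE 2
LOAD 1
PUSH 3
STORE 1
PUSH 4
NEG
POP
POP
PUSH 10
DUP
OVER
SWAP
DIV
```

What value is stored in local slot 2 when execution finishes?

PUSH -6 : [-6]
POP     : []
PUSH 11 : [11]
PUSH 61 : [11, 61]
SUB     : [-50]
NEG     : [50]
DUP     : [50, 50]
SUB     : [0]
STORE 1 : []
PUSH 11 : [11]
STORE 1 : []
PUSH 2  : [2]
STORE 2 : []
LOAD 1  : [11]
PUSH 3  : [11, 3]
STORE 1 : [11]
PUSH 4  : [11, 4]
NEG     : [11, -4]
POP     : [11]
POP     : []
PUSH 10 : [10]
DUP     : [10, 10]
OVER    : [10, 10, 10]
SWAP    : [10, 10, 10]
DIV     : [10, 1]

2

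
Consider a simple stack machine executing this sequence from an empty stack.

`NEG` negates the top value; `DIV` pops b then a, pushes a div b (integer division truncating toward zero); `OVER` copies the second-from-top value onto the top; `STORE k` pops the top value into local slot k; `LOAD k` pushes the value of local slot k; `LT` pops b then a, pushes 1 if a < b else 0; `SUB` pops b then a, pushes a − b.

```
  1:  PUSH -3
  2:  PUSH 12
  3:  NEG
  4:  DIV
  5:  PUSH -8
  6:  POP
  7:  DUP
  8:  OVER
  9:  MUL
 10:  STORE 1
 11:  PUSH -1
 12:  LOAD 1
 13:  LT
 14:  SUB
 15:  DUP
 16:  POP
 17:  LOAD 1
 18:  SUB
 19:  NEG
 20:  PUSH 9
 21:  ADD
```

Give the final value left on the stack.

PUSH -3 → [-3]
PUSH 12 → [-3, 12]
NEG     → [-3, -12]
DIV     → [0]
PUSH -8 → [0, -8]
POP     → [0]
DUP     → [0, 0]
OVER    → [0, 0, 0]
MUL     → [0, 0]
STORE 1 → [0]
PUSH -1 → [0, -1]
LOAD 1  → [0, -1, 0]
LT      → [0, 1]
SUB     → [-1]
DUP     → [-1, -1]
POP     → [-1]
LOAD 1  → [-1, 0]
SUB     → [-1]
NEG     → [1]
PUSH 9  → [1, 9]
ADD     → [10]

10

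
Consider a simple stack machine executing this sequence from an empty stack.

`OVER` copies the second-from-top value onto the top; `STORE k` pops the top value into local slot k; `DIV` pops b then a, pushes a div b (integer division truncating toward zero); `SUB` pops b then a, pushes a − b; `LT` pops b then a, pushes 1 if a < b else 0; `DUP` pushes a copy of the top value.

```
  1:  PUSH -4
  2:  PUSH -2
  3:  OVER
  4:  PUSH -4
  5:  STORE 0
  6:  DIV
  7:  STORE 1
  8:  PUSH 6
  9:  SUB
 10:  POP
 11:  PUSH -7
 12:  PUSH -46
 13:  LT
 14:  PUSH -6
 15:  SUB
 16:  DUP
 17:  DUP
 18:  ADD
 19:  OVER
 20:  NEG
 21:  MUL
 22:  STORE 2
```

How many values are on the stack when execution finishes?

PUSH -4  → [-4]
PUSH -2  → [-4, -2]
OVER     → [-4, -2, -4]
PUSH -4  → [-4, -2, -4, -4]
STORE 0  → [-4, -2, -4]
DIV      → [-4, 0]
STORE 1  → [-4]
PUSH 6   → [-4, 6]
SUB      → [-10]
POP      → []
PUSH -7  → [-7]
PUSH -46 → [-7, -46]
LT       → [0]
PUSH -6  → [0, -6]
SUB      → [6]
DUP      → [6, 6]
DUP      → [6, 6, 6]
ADD      → [6, 12]
OVER     → [6, 12, 6]
NEG      → [6, 12, -6]
MUL      → [6, -72]
STORE 2  → [6]

1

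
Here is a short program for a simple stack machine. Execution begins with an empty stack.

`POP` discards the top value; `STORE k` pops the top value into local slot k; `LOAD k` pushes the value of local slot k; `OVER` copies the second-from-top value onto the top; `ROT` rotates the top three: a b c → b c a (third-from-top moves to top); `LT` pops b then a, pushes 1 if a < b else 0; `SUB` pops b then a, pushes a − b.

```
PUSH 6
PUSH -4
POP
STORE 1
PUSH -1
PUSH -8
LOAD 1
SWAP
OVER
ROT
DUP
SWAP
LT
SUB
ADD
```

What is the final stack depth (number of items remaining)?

2

PUSH 6  -> [6]
PUSH -4 -> [6, -4]
POP     -> [6]
STORE 1 -> []
PUSH -1 -> [-1]
PUSH -8 -> [-1, -8]
LOAD 1  -> [-1, -8, 6]
SWAP    -> [-1, 6, -8]
OVER    -> [-1, 6, -8, 6]
ROT     -> [-1, -8, 6, 6]
DUP     -> [-1, -8, 6, 6, 6]
SWAP    -> [-1, -8, 6, 6, 6]
LT      -> [-1, -8, 6, 0]
SUB     -> [-1, -8, 6]
ADD     -> [-1, -2]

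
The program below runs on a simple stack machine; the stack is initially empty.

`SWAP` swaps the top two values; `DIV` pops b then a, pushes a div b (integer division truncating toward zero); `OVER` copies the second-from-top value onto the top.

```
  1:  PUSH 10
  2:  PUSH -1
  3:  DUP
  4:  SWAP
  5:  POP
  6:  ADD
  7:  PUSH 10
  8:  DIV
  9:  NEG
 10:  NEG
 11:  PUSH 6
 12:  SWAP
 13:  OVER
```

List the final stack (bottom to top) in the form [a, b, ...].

PUSH 10 -> 10
PUSH -1 -> 10 -1
DUP     -> 10 -1 -1
SWAP    -> 10 -1 -1
POP     -> 10 -1
ADD     -> 9
PUSH 10 -> 9 10
DIV     -> 0
NEG     -> 0
NEG     -> 0
PUSH 6  -> 0 6
SWAP    -> 6 0
OVER    -> 6 0 6

[6, 0, 6]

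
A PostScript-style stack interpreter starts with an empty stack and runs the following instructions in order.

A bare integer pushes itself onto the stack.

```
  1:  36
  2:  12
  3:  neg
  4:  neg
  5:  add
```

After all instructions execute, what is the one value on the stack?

36   [36]
12   [36, 12]
neg  [36, -12]
neg  [36, 12]
add  [48]

48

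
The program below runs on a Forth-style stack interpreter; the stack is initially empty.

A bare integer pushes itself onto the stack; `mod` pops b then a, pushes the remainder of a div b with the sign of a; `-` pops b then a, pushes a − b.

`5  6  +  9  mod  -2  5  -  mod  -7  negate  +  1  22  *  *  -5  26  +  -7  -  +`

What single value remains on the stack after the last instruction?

5      -> 5
6      -> 5 6
+      -> 11
9      -> 11 9
mod    -> 2
-2     -> 2 -2
5      -> 2 -2 5
-      -> 2 -7
mod    -> 2
-7     -> 2 -7
negate -> 2 7
+      -> 9
1      -> 9 1
22     -> 9 1 22
*      -> 9 22
*      -> 198
-5     -> 198 -5
26     -> 198 -5 26
+      -> 198 21
-7     -> 198 21 -7
-      -> 198 28
+      -> 226

226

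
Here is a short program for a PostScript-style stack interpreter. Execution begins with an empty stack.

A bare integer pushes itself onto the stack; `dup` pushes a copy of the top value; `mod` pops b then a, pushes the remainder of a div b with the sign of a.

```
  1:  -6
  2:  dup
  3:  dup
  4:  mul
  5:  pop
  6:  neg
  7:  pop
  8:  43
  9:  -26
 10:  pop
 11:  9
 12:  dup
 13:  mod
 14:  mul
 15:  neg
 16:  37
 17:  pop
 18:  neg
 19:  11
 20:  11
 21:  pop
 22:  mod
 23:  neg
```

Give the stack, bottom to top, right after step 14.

[0]

-6  -> -6
dup -> -6 -6
dup -> -6 -6 -6
mul -> -6 36
pop -> -6
neg -> 6
pop -> (empty)
43  -> 43
-26 -> 43 -26
pop -> 43
9   -> 43 9
dup -> 43 9 9
mod -> 43 0
mul -> 0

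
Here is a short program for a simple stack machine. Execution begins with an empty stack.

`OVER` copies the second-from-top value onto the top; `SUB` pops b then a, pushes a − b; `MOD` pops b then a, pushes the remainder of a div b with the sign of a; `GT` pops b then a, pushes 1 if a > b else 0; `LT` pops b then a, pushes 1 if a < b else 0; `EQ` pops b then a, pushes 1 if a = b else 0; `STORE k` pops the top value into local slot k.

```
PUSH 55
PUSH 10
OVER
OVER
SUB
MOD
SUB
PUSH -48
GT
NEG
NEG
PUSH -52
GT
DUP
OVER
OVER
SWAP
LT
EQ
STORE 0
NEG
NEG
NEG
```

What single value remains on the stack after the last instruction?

PUSH 55  → 55
PUSH 10  → 55 10
OVER     → 55 10 55
OVER     → 55 10 55 10
SUB      → 55 10 45
MOD      → 55 10
SUB      → 45
PUSH -48 → 45 -48
GT       → 1
NEG      → -1
NEG      → 1
PUSH -52 → 1 -52
GT       → 1
DUP      → 1 1
OVER     → 1 1 1
OVER     → 1 1 1 1
SWAP     → 1 1 1 1
LT       → 1 1 0
EQ       → 1 0
STORE 0  → 1
NEG      → -1
NEG      → 1
NEG      → -1

-1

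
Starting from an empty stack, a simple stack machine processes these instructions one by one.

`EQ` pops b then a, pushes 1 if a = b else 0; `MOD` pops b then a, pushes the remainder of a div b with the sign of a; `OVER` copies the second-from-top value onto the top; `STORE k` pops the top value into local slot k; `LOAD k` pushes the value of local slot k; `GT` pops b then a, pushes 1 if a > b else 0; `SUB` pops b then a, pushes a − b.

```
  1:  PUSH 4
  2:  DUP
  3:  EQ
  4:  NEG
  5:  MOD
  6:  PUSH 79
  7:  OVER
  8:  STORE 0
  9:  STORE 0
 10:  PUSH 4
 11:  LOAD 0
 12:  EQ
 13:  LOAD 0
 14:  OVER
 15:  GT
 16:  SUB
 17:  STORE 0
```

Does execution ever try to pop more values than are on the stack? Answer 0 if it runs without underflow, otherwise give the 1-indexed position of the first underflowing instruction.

5

PUSH 4 -> 4
DUP    -> 4 4
EQ     -> 1
NEG    -> -1
MOD  — needs 2 operands, stack has 1 → underflow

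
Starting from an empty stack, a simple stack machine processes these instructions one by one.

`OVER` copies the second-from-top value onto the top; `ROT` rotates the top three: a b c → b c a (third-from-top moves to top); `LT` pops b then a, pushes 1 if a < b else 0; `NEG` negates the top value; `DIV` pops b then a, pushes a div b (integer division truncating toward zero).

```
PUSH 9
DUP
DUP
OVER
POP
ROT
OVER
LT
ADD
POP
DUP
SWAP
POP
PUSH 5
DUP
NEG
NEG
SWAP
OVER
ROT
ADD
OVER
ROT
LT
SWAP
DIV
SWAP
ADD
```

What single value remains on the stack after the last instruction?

PUSH 9  [9]
DUP     [9, 9]
DUP     [9, 9, 9]
OVER    [9, 9, 9, 9]
POP     [9, 9, 9]
ROT     [9, 9, 9]
OVER    [9, 9, 9, 9]
LT      [9, 9, 0]
ADD     [9, 9]
POP     [9]
DUP     [9, 9]
SWAP    [9, 9]
POP     [9]
PUSH 5  [9, 5]
DUP     [9, 5, 5]
NEG     [9, 5, -5]
NEG     [9, 5, 5]
SWAP    [9, 5, 5]
OVER    [9, 5, 5, 5]
ROT     [9, 5, 5, 5]
ADD     [9, 5, 10]
OVER    [9, 5, 10, 5]
ROT     [9, 10, 5, 5]
LT      [9, 10, 0]
SWAP    [9, 0, 10]
DIV     [9, 0]
SWAP    [0, 9]
ADD     [9]

9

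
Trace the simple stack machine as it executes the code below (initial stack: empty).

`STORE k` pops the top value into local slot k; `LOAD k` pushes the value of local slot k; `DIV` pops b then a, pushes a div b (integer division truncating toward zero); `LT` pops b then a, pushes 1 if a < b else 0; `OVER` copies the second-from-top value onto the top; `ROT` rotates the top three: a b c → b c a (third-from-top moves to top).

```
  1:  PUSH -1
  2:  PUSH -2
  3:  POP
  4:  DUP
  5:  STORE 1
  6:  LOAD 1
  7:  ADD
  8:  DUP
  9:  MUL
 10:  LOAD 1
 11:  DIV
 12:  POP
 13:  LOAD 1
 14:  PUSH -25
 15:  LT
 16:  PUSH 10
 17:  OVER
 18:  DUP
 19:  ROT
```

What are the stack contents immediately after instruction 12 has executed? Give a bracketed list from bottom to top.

PUSH -1  [-1]
PUSH -2  [-1, -2]
POP      [-1]
DUP      [-1, -1]
STORE 1  [-1]
LOAD 1   [-1, -1]
ADD      [-2]
DUP      [-2, -2]
MUL      [4]
LOAD 1   [4, -1]
DIV      [-4]
POP      []

[]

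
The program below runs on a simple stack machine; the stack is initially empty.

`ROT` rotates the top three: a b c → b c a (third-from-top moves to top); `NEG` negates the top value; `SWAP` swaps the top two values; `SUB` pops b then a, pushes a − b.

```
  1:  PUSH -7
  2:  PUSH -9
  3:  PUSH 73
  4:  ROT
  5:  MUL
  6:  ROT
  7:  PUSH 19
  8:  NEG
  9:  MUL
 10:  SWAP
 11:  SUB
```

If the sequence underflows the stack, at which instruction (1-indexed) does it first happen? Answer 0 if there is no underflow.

PUSH -7 : [-7]
PUSH -9 : [-7, -9]
PUSH 73 : [-7, -9, 73]
ROT     : [-9, 73, -7]
MUL     : [-9, -511]
ROT  — needs 3 operands, stack has 2 → underflow

6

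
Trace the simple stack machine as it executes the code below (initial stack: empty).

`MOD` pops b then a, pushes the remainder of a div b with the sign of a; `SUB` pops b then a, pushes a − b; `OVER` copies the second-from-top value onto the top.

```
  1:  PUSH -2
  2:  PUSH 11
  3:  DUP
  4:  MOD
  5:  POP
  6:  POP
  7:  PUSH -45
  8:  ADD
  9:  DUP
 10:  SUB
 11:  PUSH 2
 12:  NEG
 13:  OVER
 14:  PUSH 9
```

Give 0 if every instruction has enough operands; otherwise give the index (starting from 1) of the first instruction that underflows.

PUSH -2  : [-2]
PUSH 11  : [-2, 11]
DUP      : [-2, 11, 11]
MOD      : [-2, 0]
POP      : [-2]
POP      : []
PUSH -45 : [-45]
ADD  — needs 2 operands, stack has 1 → underflow

8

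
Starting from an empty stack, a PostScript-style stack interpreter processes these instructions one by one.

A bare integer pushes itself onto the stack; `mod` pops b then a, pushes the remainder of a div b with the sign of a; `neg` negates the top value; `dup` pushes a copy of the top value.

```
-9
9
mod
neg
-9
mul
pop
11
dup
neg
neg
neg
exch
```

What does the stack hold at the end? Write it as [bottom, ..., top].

[-11, 11]

-9   -> -9
9    -> -9 9
mod  -> 0
neg  -> 0
-9   -> 0 -9
mul  -> 0
pop  -> (empty)
11   -> 11
dup  -> 11 11
neg  -> 11 -11
neg  -> 11 11
neg  -> 11 -11
exch -> -11 11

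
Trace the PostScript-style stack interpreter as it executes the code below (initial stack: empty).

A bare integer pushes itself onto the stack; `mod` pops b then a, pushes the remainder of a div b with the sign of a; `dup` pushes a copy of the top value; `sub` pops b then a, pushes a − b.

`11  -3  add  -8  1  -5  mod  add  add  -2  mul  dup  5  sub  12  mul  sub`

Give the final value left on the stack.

11  → 11
-3  → 11 -3
add → 8
-8  → 8 -8
1   → 8 -8 1
-5  → 8 -8 1 -5
mod → 8 -8 1
add → 8 -7
add → 1
-2  → 1 -2
mul → -2
dup → -2 -2
5   → -2 -2 5
sub → -2 -7
12  → -2 -7 12
mul → -2 -84
sub → 82

82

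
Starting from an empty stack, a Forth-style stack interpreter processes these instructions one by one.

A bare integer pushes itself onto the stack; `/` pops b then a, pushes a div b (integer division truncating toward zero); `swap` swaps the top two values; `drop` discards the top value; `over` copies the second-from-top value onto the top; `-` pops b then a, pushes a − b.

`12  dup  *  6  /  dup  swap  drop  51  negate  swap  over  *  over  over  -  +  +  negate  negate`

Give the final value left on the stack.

-102

12     → [12]
dup    → [12, 12]
*      → [144]
6      → [144, 6]
/      → [24]
dup    → [24, 24]
swap   → [24, 24]
drop   → [24]
51     → [24, 51]
negate → [24, -51]
swap   → [-51, 24]
over   → [-51, 24, -51]
*      → [-51, -1224]
over   → [-51, -1224, -51]
over   → [-51, -1224, -51, -1224]
-      → [-51, -1224, 1173]
+      → [-51, -51]
+      → [-102]
negate → [102]
negate → [-102]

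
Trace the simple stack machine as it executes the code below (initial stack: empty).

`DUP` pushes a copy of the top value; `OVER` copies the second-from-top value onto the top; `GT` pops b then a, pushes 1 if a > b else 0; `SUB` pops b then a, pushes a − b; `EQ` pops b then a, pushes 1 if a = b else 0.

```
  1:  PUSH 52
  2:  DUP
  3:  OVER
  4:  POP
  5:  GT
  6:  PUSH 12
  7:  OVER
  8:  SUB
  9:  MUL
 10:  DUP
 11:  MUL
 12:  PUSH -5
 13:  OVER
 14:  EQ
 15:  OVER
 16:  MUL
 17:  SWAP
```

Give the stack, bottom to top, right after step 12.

[0, -5]

PUSH 52 -> [52]
DUP     -> [52, 52]
OVER    -> [52, 52, 52]
POP     -> [52, 52]
GT      -> [0]
PUSH 12 -> [0, 12]
OVER    -> [0, 12, 0]
SUB     -> [0, 12]
MUL     -> [0]
DUP     -> [0, 0]
MUL     -> [0]
PUSH -5 -> [0, -5]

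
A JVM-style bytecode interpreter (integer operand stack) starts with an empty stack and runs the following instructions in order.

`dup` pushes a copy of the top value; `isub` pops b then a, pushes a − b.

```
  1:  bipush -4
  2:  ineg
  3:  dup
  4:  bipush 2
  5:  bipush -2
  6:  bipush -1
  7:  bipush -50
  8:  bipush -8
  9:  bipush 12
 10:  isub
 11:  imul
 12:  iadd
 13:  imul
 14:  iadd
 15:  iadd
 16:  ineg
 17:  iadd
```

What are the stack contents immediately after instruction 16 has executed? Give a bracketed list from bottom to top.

[4, 1992]

bipush -4  -> -4
ineg       -> 4
dup        -> 4 4
bipush 2   -> 4 4 2
bipush -2  -> 4 4 2 -2
bipush -1  -> 4 4 2 -2 -1
bipush -50 -> 4 4 2 -2 -1 -50
bipush -8  -> 4 4 2 -2 -1 -50 -8
bipush 12  -> 4 4 2 -2 -1 -50 -8 12
isub       -> 4 4 2 -2 -1 -50 -20
imul       -> 4 4 2 -2 -1 1000
iadd       -> 4 4 2 -2 999
imul       -> 4 4 2 -1998
iadd       -> 4 4 -1996
iadd       -> 4 -1992
ineg       -> 4 1992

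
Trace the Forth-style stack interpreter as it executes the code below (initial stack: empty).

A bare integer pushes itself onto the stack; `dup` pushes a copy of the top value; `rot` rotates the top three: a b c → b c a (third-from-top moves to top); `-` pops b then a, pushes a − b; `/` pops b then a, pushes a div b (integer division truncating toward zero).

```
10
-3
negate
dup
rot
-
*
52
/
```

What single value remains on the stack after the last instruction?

10     : [10]
-3     : [10, -3]
negate : [10, 3]
dup    : [10, 3, 3]
rot    : [3, 3, 10]
-      : [3, -7]
*      : [-21]
52     : [-21, 52]
/      : [0]

0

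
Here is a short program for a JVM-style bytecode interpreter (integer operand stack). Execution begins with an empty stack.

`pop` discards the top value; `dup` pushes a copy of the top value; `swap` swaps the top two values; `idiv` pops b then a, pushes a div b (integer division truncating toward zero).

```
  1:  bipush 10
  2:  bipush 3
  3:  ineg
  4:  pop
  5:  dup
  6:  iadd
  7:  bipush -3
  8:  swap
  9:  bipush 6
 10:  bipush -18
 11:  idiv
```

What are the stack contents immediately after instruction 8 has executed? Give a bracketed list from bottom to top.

[-3, 20]

bipush 10  10
bipush 3   10 3
ineg       10 -3
pop        10
dup        10 10
iadd       20
bipush -3  20 -3
swap       -3 20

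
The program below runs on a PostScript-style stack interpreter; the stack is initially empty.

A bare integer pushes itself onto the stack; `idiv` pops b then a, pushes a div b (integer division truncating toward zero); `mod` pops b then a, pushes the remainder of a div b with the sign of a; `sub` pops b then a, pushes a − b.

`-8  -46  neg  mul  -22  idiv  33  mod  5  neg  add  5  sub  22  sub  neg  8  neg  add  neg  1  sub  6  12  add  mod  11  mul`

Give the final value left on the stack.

-8    [-8]
-46   [-8, -46]
neg   [-8, 46]
mul   [-368]
-22   [-368, -22]
idiv  [16]
33    [16, 33]
mod   [16]
5     [16, 5]
neg   [16, -5]
add   [11]
5     [11, 5]
sub   [6]
22    [6, 22]
sub   [-16]
neg   [16]
8     [16, 8]
neg   [16, -8]
add   [8]
neg   [-8]
1     [-8, 1]
sub   [-9]
6     [-9, 6]
12    [-9, 6, 12]
add   [-9, 18]
mod   [-9]
11    [-9, 11]
mul   [-99]

-99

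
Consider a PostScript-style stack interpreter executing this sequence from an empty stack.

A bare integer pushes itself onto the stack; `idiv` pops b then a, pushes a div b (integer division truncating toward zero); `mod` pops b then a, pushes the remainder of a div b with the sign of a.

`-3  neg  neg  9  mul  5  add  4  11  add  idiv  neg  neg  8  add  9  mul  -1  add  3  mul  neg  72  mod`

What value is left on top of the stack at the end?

-3   : [-3]
neg  : [3]
neg  : [-3]
9    : [-3, 9]
mul  : [-27]
5    : [-27, 5]
add  : [-22]
4    : [-22, 4]
11   : [-22, 4, 11]
add  : [-22, 15]
idiv : [-1]
neg  : [1]
neg  : [-1]
8    : [-1, 8]
add  : [7]
9    : [7, 9]
mul  : [63]
-1   : [63, -1]
add  : [62]
3    : [62, 3]
mul  : [186]
neg  : [-186]
72   : [-186, 72]
mod  : [-42]

-42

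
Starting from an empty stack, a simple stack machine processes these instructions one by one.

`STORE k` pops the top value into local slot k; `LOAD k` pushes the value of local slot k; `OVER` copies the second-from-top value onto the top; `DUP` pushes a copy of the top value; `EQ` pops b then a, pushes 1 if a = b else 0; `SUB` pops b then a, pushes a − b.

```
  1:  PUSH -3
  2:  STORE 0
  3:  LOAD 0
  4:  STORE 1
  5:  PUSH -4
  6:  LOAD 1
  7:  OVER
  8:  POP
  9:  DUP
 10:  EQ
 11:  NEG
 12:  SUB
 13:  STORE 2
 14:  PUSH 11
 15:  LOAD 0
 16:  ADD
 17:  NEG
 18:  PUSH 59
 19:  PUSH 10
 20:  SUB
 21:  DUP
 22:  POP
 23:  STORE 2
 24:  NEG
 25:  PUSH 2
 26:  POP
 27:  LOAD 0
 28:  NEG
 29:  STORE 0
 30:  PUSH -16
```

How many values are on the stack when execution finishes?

2

PUSH -3  → -3
STORE 0  → (empty)
LOAD 0   → -3
STORE 1  → (empty)
PUSH -4  → -4
LOAD 1   → -4 -3
OVER     → -4 -3 -4
POP      → -4 -3
DUP      → -4 -3 -3
EQ       → -4 1
NEG      → -4 -1
SUB      → -3
STORE 2  → (empty)
PUSH 11  → 11
LOAD 0   → 11 -3
ADD      → 8
NEG      → -8
PUSH 59  → -8 59
PUSH 10  → -8 59 10
SUB      → -8 49
DUP      → -8 49 49
POP      → -8 49
STORE 2  → -8
NEG      → 8
PUSH 2   → 8 2
POP      → 8
LOAD 0   → 8 -3
NEG      → 8 3
STORE 0  → 8
PUSH -16 → 8 -16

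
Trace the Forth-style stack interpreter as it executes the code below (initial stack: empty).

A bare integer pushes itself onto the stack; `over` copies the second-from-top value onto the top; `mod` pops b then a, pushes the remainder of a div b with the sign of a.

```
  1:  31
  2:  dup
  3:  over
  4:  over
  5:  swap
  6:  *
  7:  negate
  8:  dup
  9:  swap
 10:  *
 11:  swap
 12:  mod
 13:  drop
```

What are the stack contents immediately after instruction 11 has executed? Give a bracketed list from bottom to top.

31      [31]
dup     [31, 31]
over    [31, 31, 31]
over    [31, 31, 31, 31]
swap    [31, 31, 31, 31]
*       [31, 31, 961]
negate  [31, 31, -961]
dup     [31, 31, -961, -961]
swap    [31, 31, -961, -961]
*       [31, 31, 923521]
swap    [31, 923521, 31]

[31, 923521, 31]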